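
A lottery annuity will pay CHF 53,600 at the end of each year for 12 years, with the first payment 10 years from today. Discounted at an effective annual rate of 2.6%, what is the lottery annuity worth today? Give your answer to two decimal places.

CHF 433,775.91

Value one period before first payment (t=9): 53600 × [1 − (1+0.026)^(−12)] / 0.026 = 53600 × 10.195931 = 546,501.9040
Discount back 9 years: 546,501.9040 × (1+0.026)^(−9) = 546,501.9040 × 0.793732 = 433,775.9128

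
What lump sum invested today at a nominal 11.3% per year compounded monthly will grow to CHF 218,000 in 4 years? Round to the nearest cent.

CHF 139,018.91

i = 0.113/12 = 0.00941667 per month; n = 4·12 = 48.
Discount factor = (1+0.00941667)^(−48) = 0.637701; PV = 218,000 × 0.637701 = 139,018.9094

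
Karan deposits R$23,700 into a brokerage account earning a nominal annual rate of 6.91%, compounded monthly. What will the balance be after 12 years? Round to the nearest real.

With 12 periods per year: i = 0.00575833, n = 144.
FV = 23,700 × (1 + 0.00575833)^144 = 54,179.1836

R$54,179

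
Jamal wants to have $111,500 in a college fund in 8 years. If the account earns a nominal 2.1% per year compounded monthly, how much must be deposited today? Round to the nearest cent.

With 12 periods per year: i = 0.00175, n = 96.
PV = 111,500 / (1 + 0.00175)^96 = 111,500 / 1.182763 = 94,270.7932

$94,270.79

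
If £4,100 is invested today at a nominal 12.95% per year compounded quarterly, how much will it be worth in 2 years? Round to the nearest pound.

£5,290

i = 0.1295/4 = 0.032375 per quarter; n = 2·4 = 8.
FV = 4,100 × (1 + 0.032375)^8 = 5,290.3413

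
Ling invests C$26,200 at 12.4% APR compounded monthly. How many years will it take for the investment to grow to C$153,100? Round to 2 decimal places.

Periodic rate i = 0.124/12 = 0.0103333.
n = ln(153100/26200) / ln(1+0.0103333) = ln(5.84351) / 0.010280 = 171.7197 months
= 171.7197/12 years

14.31 years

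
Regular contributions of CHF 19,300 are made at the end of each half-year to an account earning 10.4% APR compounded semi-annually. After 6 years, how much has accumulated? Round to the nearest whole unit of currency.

CHF 310,781

Periodic rate i = 0.104/2 = 0.052; n = 6 × 2 = 12 periods.
FV = PMT · [(1+i)^n − 1] / i = 19300 · 16.102639 = 310,780.9375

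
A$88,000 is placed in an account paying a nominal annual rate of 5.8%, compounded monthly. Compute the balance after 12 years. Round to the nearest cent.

Periodic rate i = 0.058/12 = 0.00483333; n = 12 × 12 = 144 periods.
FV = PV·(1+i)^n = 88,000 × 2.002354 = 176,207.1365

A$176,207.14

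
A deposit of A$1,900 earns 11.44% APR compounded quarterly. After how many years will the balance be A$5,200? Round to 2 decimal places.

8.93 years

Periodic rate i = 0.1144/4 = 0.0286.
n = ln(5200/1900) / ln(1+0.0286) = ln(2.73684) / 0.028199 = 35.7040 quarters
= 35.7040/4 years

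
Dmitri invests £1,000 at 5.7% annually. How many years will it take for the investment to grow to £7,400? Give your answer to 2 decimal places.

n = ln(7400/1000) / ln(1+0.057) = ln(7.40000) / 0.055435 = 36.1052 years

36.11 years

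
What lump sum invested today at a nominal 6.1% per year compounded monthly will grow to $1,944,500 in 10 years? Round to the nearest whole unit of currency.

$1,058,180

With 12 periods per year: i = 0.00508333, n = 120.
Discount factor = (1+0.00508333)^(−120) = 0.544191; PV = 1,944,500 × 0.544191 = 1,058,179.5828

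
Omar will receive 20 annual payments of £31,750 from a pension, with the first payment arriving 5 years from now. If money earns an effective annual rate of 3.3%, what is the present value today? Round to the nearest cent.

PV at t=4 (ordinary 20-year annuity): 31750 × a(20|0.033) = 31750 × 14.473077 = 459,520.1994
Discount back 4 years: 459,520.1994 × (1+0.033)^(−4) = 459,520.1994 × 0.878211 = 403,555.5464

£403,555.55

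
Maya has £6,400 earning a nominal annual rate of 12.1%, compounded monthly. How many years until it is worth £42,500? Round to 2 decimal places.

15.73 years

Periodic rate i = 0.121/12 = 0.0100833.
(1+i)^n = 42500/6400 = 6.64062, so n = ln 6.64062 / ln 1.01008 = 188.7010 months
= 188.7010/12 years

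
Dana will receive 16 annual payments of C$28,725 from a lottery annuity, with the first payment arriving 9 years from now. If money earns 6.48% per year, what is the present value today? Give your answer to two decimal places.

C$170,018.81

PV at t=8 (ordinary 16-year annuity): 28725 × a(16|0.0648) = 28725 × 9.780956 = 280,957.9478
Discount back 8 years: 280,957.9478 × (1+0.0648)^(−8) = 280,957.9478 × 0.605140 = 170,018.8140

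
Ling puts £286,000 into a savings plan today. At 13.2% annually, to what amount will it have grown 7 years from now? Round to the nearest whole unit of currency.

FV = 286,000 × (1 + 0.132)^7 = 681,225.6957

£681,226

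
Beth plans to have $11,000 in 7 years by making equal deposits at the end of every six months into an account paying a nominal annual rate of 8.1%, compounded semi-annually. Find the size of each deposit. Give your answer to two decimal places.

$599.30

With 2 periods per year: i = 0.0405, n = 14.
FV-annuity factor = 18.354777; PMT = 11000 / 18.354777 = 599.2990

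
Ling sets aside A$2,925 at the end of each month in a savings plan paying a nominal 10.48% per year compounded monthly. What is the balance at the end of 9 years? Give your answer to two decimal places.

A$521,707.82

With 12 periods per year: i = 0.00873333, n = 108.
FV = PMT · [(1+i)^n − 1] / i = 2925 · 178.361648 = 521,707.8217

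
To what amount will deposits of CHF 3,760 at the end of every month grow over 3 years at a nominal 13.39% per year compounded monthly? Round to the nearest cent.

i = 0.1339/12 = 0.0111583 per month; n = 3·12 = 36.
FV = PMT · [(1+i)^n − 1] / i = 3760 · 44.006775 = 165,465.4742

CHF 165,465.47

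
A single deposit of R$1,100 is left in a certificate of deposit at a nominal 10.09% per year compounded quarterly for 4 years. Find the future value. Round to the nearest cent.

R$1,638.70

With 4 periods per year: i = 0.025225, n = 16.
FV = 1,100 × (1 + 0.025225)^16 = 1,638.7009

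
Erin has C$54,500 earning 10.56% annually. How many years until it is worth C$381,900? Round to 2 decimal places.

(1+i)^n = 381900/54500 = 7.00734, so n = ln 7.00734 / ln 1.1056 = 19.3943 years

19.39 years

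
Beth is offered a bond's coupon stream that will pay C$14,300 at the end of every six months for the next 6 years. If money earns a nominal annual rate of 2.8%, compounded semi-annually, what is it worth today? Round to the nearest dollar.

i = 0.028/2 = 0.014 per half-year; n = 6·2 = 12.
PV = PMT · [1 − (1+i)^(−n)] / i = 14300 · 10.975760 = 156,953.3654

C$156,953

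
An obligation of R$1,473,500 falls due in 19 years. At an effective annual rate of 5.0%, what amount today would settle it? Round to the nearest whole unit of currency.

R$583,114

Discount factor = (1+0.05)^(−19) = 0.395734; PV = 1,473,500 × 0.395734 = 583,113.9857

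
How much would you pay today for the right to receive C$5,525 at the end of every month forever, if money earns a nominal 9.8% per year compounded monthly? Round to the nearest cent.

C$676,530.61

Periodic rate i = 0.098/12 = 0.00816667.
PV = PMT / i = 5525 / 0.00816667 = 676,530.6122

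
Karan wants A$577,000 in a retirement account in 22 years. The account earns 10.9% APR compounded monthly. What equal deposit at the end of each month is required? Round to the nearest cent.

i = 0.109/12 = 0.00908333 per month; n = 22·12 = 264.
FV-annuity factor = 1088.003928; PMT = 577000 / 1088.003928 = 530.3290

A$530.33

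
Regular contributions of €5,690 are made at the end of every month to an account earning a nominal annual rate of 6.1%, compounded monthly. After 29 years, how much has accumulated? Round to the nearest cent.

€5,416,241.68

With 12 periods per year: i = 0.00508333, n = 348.
FV = 5690 × [(1+0.00508333)^348 − 1] / 0.00508333 = 5690 × 951.887817 = 5,416,241.6766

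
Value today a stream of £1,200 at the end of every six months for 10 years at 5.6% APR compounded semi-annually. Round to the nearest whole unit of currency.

£18,188

Periodic rate i = 0.056/2 = 0.028; n = 10 × 2 = 20 periods.
Annuity factor a(20|0.028) = 15.156342; PV = 1200 × 15.156342 = 18,187.6102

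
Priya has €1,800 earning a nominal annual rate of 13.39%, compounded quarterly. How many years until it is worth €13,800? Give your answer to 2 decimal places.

Periodic rate i = 0.1339/4 = 0.033475.
n = ln(13800/1800) / ln(1+0.033475) = ln(7.66667) / 0.032927 = 61.8607 quarters
= 61.8607/4 years

15.47 years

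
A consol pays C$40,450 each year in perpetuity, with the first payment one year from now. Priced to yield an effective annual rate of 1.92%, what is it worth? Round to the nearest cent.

C$2,106,770.83

PV = PMT / i = 40450 / 0.0192 = 2,106,770.8333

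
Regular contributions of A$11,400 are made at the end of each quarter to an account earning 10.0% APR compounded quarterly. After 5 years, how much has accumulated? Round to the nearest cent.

A$291,209.10

Periodic rate i = 0.1/4 = 0.025; n = 5 × 4 = 20 periods.
FV = 11400 × [(1+0.025)^20 − 1] / 0.025 = 11400 × 25.544658 = 291,209.0968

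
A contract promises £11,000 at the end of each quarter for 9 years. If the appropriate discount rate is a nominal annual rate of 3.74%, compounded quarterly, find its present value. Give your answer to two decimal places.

£334,926.78

Periodic rate i = 0.0374/4 = 0.00935; n = 9 × 4 = 36 periods.
PV = 11000 × [1 − (1+0.00935)^(−36)] / 0.00935 = 11000 × 30.447889 = 334,926.7792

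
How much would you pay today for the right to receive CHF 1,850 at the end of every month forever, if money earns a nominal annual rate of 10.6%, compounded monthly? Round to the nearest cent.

CHF 209,433.96

Periodic rate i = 0.106/12 = 0.00883333.
PV = C/r = 1850/0.00883333 = 209,433.9623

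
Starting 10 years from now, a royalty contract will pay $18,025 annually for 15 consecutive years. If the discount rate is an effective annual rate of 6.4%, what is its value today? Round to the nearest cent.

$97,599.24

PV at t=9 (ordinary 15-year annuity): 18025 × a(15|0.064) = 18025 × 9.463370 = 170,577.2466
PV₀ = 170,577.2466 / (1+0.064)^9 = 170,577.2466 / 1.747731 = 97,599.2428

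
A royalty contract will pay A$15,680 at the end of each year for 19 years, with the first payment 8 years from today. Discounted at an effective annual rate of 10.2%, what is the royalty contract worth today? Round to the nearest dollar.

A$65,585

PV at t=7 (ordinary 19-year annuity): 15680 × a(19|0.102) = 15680 × 8.255285 = 129,442.8676
PV₀ = 129,442.8676 / (1+0.102)^7 = 129,442.8676 / 1.973655 = 65,585.3686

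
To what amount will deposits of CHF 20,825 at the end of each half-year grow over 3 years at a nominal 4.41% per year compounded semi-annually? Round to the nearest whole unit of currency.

With 2 periods per year: i = 0.02205, n = 6.
Accumulation factor s(6|0.02205) = 6.340636; FV = 20825 × 6.340636 = 132,043.7506

CHF 132,044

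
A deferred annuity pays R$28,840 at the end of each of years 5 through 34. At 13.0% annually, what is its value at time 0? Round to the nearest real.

PV at t=4 (ordinary 30-year annuity): 28840 × a(30|0.13) = 28840 × 7.495653 = 216,174.6452
PV₀ = 216,174.6452 / (1+0.13)^4 = 216,174.6452 / 1.630474 = 132,583.9583

R$132,584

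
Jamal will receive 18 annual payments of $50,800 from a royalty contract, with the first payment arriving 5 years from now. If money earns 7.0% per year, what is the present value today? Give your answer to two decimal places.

$389,840.69

PV at t=4 (ordinary 18-year annuity): 50800 × a(18|0.07) = 50800 × 10.059087 = 511,001.6150
PV₀ = 511,001.6150 / (1+0.07)^4 = 511,001.6150 / 1.310796 = 389,840.6854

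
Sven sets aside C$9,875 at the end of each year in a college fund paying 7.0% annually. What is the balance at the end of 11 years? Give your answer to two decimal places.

FV = 9875 × [(1+0.07)^11 − 1] / 0.07 = 9875 × 15.783599 = 155,863.0433

C$155,863.04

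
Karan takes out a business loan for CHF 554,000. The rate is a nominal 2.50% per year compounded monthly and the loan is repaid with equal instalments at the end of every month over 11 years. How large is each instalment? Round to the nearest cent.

i = 0.025/12 = 0.00208333 per month; n = 11·12 = 132.
Annuity-PV factor = 115.301070; PMT = 554000 / 115.301070 = 4,804.8123

CHF 4,804.81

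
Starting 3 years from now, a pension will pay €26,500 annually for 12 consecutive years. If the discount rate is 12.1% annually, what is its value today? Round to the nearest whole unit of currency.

€130,024

PV at t=2 (ordinary 12-year annuity): 26500 × a(12|0.121) = 26500 × 6.165778 = 163,393.1094
PV₀ = 163,393.1094 / (1+0.121)^2 = 163,393.1094 / 1.256641 = 130,023.6976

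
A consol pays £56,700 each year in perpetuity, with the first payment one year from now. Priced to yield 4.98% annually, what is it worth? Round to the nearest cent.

PV = PMT / i = 56700 / 0.0498 = 1,138,554.2169

£1,138,554.22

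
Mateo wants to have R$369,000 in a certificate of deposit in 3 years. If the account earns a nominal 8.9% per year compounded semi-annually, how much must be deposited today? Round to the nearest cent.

i = 0.089/2 = 0.0445 per half-year; n = 3·2 = 6.
Discount factor = (1+0.0445)^(−6) = 0.770104; PV = 369,000 × 0.770104 = 284,168.3465

R$284,168.35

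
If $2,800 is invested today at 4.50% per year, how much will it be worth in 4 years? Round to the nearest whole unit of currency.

$3,339

FV = PV·(1+i)^n = 2,800 × 1.192519 = 3,339.0521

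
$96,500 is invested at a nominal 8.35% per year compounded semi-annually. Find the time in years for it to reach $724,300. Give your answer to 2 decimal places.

Periodic rate i = 0.0835/2 = 0.04175.
n = ln(724300/96500) / ln(1+0.04175) = ln(7.50570) / 0.040902 = 49.2803 half-years
= 49.2803/2 years

24.64 years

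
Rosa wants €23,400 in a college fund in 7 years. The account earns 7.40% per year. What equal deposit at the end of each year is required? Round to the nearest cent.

FV-annuity factor = 8.760488; PMT = 23400 / 8.760488 = 2,671.0840

€2,671.08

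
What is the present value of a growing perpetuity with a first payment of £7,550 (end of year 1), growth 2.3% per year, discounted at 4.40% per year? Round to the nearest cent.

£359,523.81

PV = PMT / (i − g) = 7550 / (0.044 − 0.023) = 7550 / 0.021000 = 359,523.8095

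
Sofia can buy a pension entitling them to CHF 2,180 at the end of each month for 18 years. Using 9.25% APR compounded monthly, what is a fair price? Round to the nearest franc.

CHF 228,963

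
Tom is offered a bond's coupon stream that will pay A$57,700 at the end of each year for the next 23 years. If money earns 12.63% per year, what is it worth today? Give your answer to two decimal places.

A$427,218.99

Annuity factor a(23|0.1263) = 7.404142; PV = 57700 × 7.404142 = 427,218.9859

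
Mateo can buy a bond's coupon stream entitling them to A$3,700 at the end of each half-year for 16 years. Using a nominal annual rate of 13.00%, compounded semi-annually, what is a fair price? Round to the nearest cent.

Periodic rate i = 0.13/2 = 0.065; n = 16 × 2 = 32 periods.
Annuity factor a(32|0.065) = 13.333929; PV = 3700 × 13.333929 = 49,335.5382

A$49,335.54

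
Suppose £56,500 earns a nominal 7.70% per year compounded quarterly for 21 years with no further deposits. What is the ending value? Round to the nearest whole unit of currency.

With 4 periods per year: i = 0.01925, n = 84.
56,500 × (1+0.01925)^84 = 56,500 × 4.961129 = 280,303.7696

£280,304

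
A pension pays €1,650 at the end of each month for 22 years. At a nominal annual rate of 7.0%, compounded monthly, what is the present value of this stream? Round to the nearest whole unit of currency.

€221,946

With 12 periods per year: i = 0.00583333, n = 264.
PV = 1650 × [1 − (1+0.00583333)^(−264)] / 0.00583333 = 1650 × 134.512723 = 221,945.9926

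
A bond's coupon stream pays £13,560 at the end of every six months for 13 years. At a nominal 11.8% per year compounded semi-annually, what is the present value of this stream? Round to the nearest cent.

£178,056.39

Periodic rate i = 0.118/2 = 0.059; n = 13 × 2 = 26 periods.
PV = PMT · [1 − (1+i)^(−n)] / i = 13560 · 13.131002 = 178,056.3898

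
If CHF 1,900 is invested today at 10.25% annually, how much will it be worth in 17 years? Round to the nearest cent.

FV = 1,900 × (1 + 0.1025)^17 = 9,981.3611

CHF 9,981.36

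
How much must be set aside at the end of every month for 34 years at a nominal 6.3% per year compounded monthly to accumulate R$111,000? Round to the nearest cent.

R$78.02

Periodic rate i = 0.063/12 = 0.00525; n = 34 × 12 = 408 periods.
FV-annuity factor = 1422.641525; PMT = 111000 / 1422.641525 = 78.0239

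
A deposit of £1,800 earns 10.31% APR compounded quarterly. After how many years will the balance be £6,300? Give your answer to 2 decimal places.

12.31 years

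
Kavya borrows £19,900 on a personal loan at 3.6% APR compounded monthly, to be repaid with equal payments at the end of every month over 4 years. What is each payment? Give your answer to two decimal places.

£445.77

i = 0.036/12 = 0.003 per month; n = 4·12 = 48.
PMT = 19900 / ( [1 − (1+0.003)^(−48)] / 0.003 ) = 19900 / 44.641858 = 445.7700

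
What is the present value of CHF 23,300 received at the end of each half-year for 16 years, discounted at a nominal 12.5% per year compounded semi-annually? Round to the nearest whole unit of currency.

Periodic rate i = 0.125/2 = 0.0625; n = 16 × 2 = 32 periods.
PV = PMT · [1 − (1+i)^(−n)] / i = 23300 · 13.700709 = 319,226.5192

CHF 319,227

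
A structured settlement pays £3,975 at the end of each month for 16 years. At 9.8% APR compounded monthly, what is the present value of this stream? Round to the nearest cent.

With 12 periods per year: i = 0.00816667, n = 192.
PV = 3975 × [1 − (1+0.00816667)^(−192)] / 0.00816667 = 3975 × 96.759990 = 384,620.9612

£384,620.96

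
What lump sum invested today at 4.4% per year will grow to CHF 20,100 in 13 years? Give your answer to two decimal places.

Discount factor = (1+0.044)^(−13) = 0.571339; PV = 20,100 × 0.571339 = 11,483.9046

CHF 11,483.90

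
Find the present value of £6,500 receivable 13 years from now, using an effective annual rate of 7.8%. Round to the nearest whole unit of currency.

£2,448

Discount factor = (1+0.078)^(−13) = 0.376666; PV = 6,500 × 0.376666 = 2,448.3272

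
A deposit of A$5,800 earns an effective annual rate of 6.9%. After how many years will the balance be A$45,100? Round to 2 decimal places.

n = ln(45100/5800) / ln(1+0.069) = ln(7.77586) / 0.066724 = 30.7391 years

30.74 years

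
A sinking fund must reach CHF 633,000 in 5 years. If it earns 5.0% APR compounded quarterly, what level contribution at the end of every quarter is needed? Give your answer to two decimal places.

i = 0.05/4 = 0.0125 per quarter; n = 5·4 = 20.
FV-annuity factor = 22.562979; PMT = 633000 / 22.562979 = 28,054.8066

CHF 28,054.81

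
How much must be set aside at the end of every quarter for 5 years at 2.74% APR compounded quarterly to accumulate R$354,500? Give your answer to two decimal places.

R$16,599.10

Periodic rate i = 0.0274/4 = 0.00685; n = 5 × 4 = 20 periods.
FV-annuity factor = 21.356584; PMT = 354500 / 21.356584 = 16,599.0968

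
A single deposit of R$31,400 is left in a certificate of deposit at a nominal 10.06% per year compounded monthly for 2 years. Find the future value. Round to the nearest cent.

R$38,365.91

Periodic rate i = 0.1006/12 = 0.00838333; n = 2 × 12 = 24 periods.
FV = PV·(1+i)^n = 31,400 × 1.221844 = 38,365.9065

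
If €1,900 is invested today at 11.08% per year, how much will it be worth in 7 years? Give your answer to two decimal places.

€3,964.65

1,900 × (1+0.1108)^7 = 1,900 × 2.086657 = 3,964.6486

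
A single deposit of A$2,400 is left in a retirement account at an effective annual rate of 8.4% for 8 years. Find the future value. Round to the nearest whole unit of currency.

A$4,576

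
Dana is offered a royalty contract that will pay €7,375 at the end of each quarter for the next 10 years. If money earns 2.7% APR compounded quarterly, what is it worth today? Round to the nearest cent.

€257,772.83

With 4 periods per year: i = 0.00675, n = 40.
Annuity factor a(40|0.00675) = 34.952248; PV = 7375 × 34.952248 = 257,772.8317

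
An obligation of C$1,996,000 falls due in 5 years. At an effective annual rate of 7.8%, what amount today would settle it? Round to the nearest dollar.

C$1,371,092

Discount factor = (1+0.078)^(−5) = 0.686920; PV = 1,996,000 × 0.686920 = 1,371,092.4289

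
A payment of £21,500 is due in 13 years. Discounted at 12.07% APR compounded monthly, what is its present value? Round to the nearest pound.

£4,512

Periodic rate i = 0.1207/12 = 0.0100583; n = 13 × 12 = 156 periods.
Discount factor = (1+0.0100583)^(−156) = 0.209871; PV = 21,500 × 0.209871 = 4,512.2309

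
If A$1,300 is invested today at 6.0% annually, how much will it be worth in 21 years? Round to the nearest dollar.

1,300 × (1+0.06)^21 = 1,300 × 3.399564 = 4,419.4327

A$4,419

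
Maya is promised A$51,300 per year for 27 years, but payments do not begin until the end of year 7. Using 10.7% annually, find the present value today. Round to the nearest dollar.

Value one period before first payment (t=6): 51300 × [1 − (1+0.107)^(−27)] / 0.107 = 51300 × 8.745132 = 448,625.2704
PV₀ = 448,625.2704 / (1+0.107)^6 = 448,625.2704 / 1.840288 = 243,779.9636

A$243,780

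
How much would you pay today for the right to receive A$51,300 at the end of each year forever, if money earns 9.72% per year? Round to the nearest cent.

A$527,777.78

PV = C/r = 51300/0.0972 = 527,777.7778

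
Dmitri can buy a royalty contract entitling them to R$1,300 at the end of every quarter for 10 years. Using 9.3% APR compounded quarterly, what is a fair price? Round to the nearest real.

i = 0.093/4 = 0.02325 per quarter; n = 10·4 = 40.
PV = PMT · [1 − (1+i)^(−n)] / i = 1300 · 25.859063 = 33,616.7819

R$33,617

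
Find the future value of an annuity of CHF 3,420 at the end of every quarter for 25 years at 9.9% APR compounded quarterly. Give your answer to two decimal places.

Periodic rate i = 0.099/4 = 0.02475; n = 25 × 4 = 100 periods.
FV = PMT · [(1+i)^n − 1] / i = 3420 · 425.415278 = 1,454,920.2508

CHF 1,454,920.25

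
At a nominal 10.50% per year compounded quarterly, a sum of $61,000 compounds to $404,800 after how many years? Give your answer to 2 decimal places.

18.26 years

Periodic rate i = 0.105/4 = 0.02625.
n = ln(404800/61000) / ln(1+0.02625) = ln(6.63607) / 0.025911 = 73.0381 quarters
= 73.0381/4 years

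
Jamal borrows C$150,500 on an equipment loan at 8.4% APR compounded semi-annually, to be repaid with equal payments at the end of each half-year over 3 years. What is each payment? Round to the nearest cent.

C$28,896.87

With 2 periods per year: i = 0.042, n = 6.
PMT = 150500 / ( [1 − (1+0.042)^(−6)] / 0.042 ) = 150500 / 5.208177 = 28,896.8688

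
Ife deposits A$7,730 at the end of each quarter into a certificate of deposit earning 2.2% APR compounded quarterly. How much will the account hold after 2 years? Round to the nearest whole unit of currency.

A$63,044

i = 0.022/4 = 0.0055 per quarter; n = 2·4 = 8.
Accumulation factor s(8|0.0055) = 8.155706; FV = 7730 × 8.155706 = 63,043.6050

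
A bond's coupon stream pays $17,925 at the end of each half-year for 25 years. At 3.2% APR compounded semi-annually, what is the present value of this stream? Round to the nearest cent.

Periodic rate i = 0.032/2 = 0.016; n = 25 × 2 = 50 periods.
PV = PMT · [1 − (1+i)^(−n)] / i = 17925 · 34.238538 = 613,725.7992

$613,725.80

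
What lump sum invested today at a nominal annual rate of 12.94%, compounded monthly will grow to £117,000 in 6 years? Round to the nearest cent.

Periodic rate i = 0.1294/12 = 0.0107833; n = 6 × 12 = 72 periods.
PV = 117,000 / (1 + 0.0107833)^72 = 117,000 / 2.164618 = 54,051.1150

£54,051.11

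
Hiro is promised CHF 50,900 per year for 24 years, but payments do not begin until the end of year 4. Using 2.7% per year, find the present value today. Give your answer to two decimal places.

PV at t=3 (ordinary 24-year annuity): 50900 × a(24|0.027) = 50900 × 17.496091 = 890,551.0225
Discount back 3 years: 890,551.0225 × (1+0.027)^(−3) = 890,551.0225 × 0.923185 = 822,143.2128

CHF 822,143.21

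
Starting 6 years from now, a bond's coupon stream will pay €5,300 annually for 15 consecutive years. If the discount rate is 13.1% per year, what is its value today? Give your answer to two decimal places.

€18,412.61

PV at t=5 (ordinary 15-year annuity): 5300 × a(15|0.131) = 5300 × 6.429135 = 34,074.4177
Discount back 5 years: 34,074.4177 × (1+0.131)^(−5) = 34,074.4177 × 0.540365 = 18,412.6127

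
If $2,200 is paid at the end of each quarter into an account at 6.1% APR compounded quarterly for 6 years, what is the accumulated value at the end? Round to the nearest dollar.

$63,184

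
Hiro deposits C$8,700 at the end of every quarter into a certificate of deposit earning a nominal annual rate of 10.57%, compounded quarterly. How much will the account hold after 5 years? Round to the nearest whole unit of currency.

Periodic rate i = 0.1057/4 = 0.026425; n = 5 × 4 = 20 periods.
FV = PMT · [(1+i)^n − 1] / i = 8700 · 25.914277 = 225,454.2085

C$225,454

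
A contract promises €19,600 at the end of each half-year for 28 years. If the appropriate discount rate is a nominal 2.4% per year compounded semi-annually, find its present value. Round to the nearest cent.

With 2 periods per year: i = 0.012, n = 56.
PV = 19600 × [1 − (1+0.012)^(−56)] / 0.012 = 19600 × 40.605580 = 795,869.3758

€795,869.38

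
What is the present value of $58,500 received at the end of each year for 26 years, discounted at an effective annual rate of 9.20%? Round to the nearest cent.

$571,366.64

Annuity factor a(26|0.092) = 9.766951; PV = 58500 × 9.766951 = 571,366.6354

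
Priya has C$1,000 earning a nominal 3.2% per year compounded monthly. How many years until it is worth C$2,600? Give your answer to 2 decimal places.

Periodic rate i = 0.032/12 = 0.00266667.
(1+i)^n = 2600/1000 = 2.60000, so n = ln 2.60000 / ln 1.00267 = 358.7943 months
= 358.7943/12 years

29.90 years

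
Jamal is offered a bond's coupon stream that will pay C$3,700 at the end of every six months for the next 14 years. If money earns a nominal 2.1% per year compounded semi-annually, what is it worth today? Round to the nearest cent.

C$89,356.86

i = 0.021/2 = 0.0105 per half-year; n = 14·2 = 28.
Annuity factor a(28|0.0105) = 24.150504; PV = 3700 × 24.150504 = 89,356.8633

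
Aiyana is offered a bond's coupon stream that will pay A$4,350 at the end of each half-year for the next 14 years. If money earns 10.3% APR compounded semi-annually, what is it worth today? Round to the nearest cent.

With 2 periods per year: i = 0.0515, n = 28.
PV = 4350 × [1 − (1+0.0515)^(−28)] / 0.0515 = 4350 × 14.658286 = 63,763.5443

A$63,763.54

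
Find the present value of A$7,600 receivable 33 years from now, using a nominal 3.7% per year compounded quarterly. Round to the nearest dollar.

A$2,254

Periodic rate i = 0.037/4 = 0.00925; n = 33 × 4 = 132 periods.
PV = FV·(1+i)^(−n) = 7,600 × 0.296595 = 2,254.1226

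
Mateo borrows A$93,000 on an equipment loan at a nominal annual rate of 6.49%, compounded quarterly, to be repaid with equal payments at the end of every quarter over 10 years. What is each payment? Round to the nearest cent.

A$3,178.67

Periodic rate i = 0.0649/4 = 0.016225; n = 10 × 4 = 40 periods.
PMT = 93000 / ( [1 − (1+0.016225)^(−40)] / 0.016225 ) = 93000 / 29.257497 = 3,178.6725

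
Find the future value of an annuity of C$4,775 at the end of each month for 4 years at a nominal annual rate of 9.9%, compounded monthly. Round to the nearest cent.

C$279,819.27

i = 0.099/12 = 0.00825 per month; n = 4·12 = 48.
Accumulation factor s(48|0.00825) = 58.600894; FV = 4775 × 58.600894 = 279,819.2698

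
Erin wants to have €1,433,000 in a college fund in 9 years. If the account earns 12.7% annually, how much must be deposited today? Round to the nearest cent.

€488,574.67

Discount factor = (1+0.127)^(−9) = 0.340945; PV = 1,433,000 × 0.340945 = 488,574.6684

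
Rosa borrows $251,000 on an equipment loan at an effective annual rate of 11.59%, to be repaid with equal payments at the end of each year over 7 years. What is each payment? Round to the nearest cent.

PMT = 251000 / ( [1 − (1+0.1159)^(−7)] / 0.1159 ) = 251000 / 4.623708 = 54,285.4385

$54,285.44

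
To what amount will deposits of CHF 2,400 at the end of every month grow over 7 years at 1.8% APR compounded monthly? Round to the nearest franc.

CHF 214,680

Periodic rate i = 0.018/12 = 0.0015; n = 7 × 12 = 84 periods.
FV = PMT · [(1+i)^n − 1] / i = 2400 · 89.450060 = 214,680.1452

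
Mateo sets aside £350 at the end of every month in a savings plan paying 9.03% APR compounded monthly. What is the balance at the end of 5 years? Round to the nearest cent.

Periodic rate i = 0.0903/12 = 0.007525; n = 5 × 12 = 60 periods.
FV = PMT · [(1+i)^n − 1] / i = 350 · 75.483558 = 26,419.2452

£26,419.25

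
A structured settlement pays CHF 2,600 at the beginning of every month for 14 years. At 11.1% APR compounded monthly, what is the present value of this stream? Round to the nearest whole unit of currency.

CHF 223,281

i = 0.111/12 = 0.00925 per month; n = 14·12 = 168.
PV = 2600 × [1 − (1+0.00925)^(−168)] / 0.00925 × (1+i) = 2600 × 85.877228 = 223,280.7922
(Beginning-of-period payments → annuity-due factor ×(1+i).)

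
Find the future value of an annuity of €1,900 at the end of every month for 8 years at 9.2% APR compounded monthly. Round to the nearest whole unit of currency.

€268,078

i = 0.092/12 = 0.00766667 per month; n = 8·12 = 96.
FV = PMT · [(1+i)^n − 1] / i = 1900 · 141.093514 = 268,077.6761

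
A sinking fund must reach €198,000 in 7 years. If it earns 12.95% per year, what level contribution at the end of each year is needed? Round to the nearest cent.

€19,059.29

PMT = 198000 / ( [(1+0.1295)^7 − 1] / 0.1295 ) = 198000 / 10.388636 = 19,059.2881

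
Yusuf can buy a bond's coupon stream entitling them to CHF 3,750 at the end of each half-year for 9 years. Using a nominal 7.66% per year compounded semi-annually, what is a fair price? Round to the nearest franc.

CHF 48,135

With 2 periods per year: i = 0.0383, n = 18.
Annuity factor a(18|0.0383) = 12.836026; PV = 3750 × 12.836026 = 48,135.0979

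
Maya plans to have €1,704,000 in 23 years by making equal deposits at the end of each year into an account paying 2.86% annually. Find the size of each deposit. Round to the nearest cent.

€53,389.91

FV-annuity factor = 31.916145; PMT = 1.704e+06 / 31.916145 = 53,389.9066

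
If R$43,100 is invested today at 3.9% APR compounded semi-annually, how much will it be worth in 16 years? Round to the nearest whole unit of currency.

With 2 periods per year: i = 0.0195, n = 32.
43,100 × (1+0.0195)^32 = 43,100 × 1.855203 = 79,959.2356

R$79,959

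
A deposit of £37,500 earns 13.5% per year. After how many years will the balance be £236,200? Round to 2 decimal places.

(1+i)^n = 236200/37500 = 6.29867, so n = ln 6.29867 / ln 1.135 = 14.5329 years

14.53 years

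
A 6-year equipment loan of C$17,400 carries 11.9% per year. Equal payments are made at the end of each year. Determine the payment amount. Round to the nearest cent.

Annuity-PV factor = 4.123078; PMT = 17400 / 4.123078 = 4,220.1482

C$4,220.15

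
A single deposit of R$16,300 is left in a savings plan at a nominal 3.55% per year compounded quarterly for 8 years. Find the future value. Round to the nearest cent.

i = 0.0355/4 = 0.008875 per quarter; n = 8·4 = 32.
FV = 16,300 × (1 + 0.008875)^32 = 21,626.3454

R$21,626.35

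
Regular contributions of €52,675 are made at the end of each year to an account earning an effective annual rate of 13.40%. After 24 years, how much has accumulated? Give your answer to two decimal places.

€7,646,107.10

Accumulation factor s(24|0.134) = 145.156281; FV = 52675 × 145.156281 = 7,646,107.0957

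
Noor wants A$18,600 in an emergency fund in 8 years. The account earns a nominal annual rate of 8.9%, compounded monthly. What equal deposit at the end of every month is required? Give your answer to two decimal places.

A$133.58

i = 0.089/12 = 0.00741667 per month; n = 8·12 = 96.
PMT = 18600 / ( [(1+0.00741667)^96 − 1] / 0.00741667 ) = 18600 / 139.242557 = 133.5799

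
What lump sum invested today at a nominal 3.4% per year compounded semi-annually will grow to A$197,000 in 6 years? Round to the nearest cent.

A$160,921.77

With 2 periods per year: i = 0.017, n = 12.
PV = 197,000 / (1 + 0.017)^12 = 197,000 / 1.224197 = 160,921.7664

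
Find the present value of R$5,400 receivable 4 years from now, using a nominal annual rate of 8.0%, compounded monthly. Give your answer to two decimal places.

With 12 periods per year: i = 0.00666667, n = 48.
PV = FV·(1+i)^(−n) = 5,400 × 0.726921 = 3,925.3711

R$3,925.37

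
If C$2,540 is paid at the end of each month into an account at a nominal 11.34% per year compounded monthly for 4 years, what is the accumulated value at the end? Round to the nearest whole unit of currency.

C$153,373

Periodic rate i = 0.1134/12 = 0.00945; n = 4 × 12 = 48 periods.
Accumulation factor s(48|0.00945) = 60.383019; FV = 2540 × 60.383019 = 153,372.8688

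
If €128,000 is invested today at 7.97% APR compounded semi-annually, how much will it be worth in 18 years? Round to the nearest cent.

i = 0.0797/2 = 0.03985 per half-year; n = 18·2 = 36.
FV = 128,000 × (1 + 0.03985)^36 = 522,582.7034

€522,582.70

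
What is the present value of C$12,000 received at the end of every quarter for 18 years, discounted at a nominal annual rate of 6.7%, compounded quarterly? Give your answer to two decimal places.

i = 0.067/4 = 0.01675 per quarter; n = 18·4 = 72.
Annuity factor a(72|0.01675) = 41.647879; PV = 12000 × 41.647879 = 499,774.5432

C$499,774.54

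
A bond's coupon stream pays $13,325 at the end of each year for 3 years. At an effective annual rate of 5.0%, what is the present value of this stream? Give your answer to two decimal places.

$36,287.28

Annuity factor a(3|0.05) = 2.723248; PV = 13325 × 2.723248 = 36,287.2800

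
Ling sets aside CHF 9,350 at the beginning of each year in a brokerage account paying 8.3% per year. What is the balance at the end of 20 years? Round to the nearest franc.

CHF 479,078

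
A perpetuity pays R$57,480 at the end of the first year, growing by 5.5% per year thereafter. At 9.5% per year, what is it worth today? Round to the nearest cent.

R$1,437,000.00

PV = D₁/(r − g) = 57480/(0.095 − 0.055) = 1,437,000.0000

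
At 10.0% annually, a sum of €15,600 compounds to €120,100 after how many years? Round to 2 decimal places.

21.41 years

(1+i)^n = 120100/15600 = 7.69872, so n = ln 7.69872 / ln 1.1 = 21.4149 years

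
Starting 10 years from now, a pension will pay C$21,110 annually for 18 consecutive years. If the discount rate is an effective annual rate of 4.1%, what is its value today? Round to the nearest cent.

Value one period before first payment (t=9): 21110 × [1 − (1+0.041)^(−18)] / 0.041 = 21110 × 12.557022 = 265,078.7325
PV₀ = 265,078.7325 / (1+0.041)^9 = 265,078.7325 / 1.435676 = 184,636.8234

C$184,636.82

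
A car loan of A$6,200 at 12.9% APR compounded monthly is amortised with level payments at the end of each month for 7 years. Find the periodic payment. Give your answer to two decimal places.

A$112.45

With 12 periods per year: i = 0.01075, n = 84.
PMT = 6200 / ( [1 − (1+0.01075)^(−84)] / 0.01075 ) = 6200 / 55.133960 = 112.4534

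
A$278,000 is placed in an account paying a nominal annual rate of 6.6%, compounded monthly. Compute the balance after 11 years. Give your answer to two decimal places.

With 12 periods per year: i = 0.0055, n = 132.
FV = PV·(1+i)^n = 278,000 × 2.062690 = 573,427.7249

A$573,427.72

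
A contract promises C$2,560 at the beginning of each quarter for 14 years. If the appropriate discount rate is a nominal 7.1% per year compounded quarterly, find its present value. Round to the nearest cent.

Periodic rate i = 0.071/4 = 0.01775; n = 14 × 4 = 56 periods.
PV = PMT · [1 − (1+i)^(−n)] / i × (1+i) = 2560 · 35.931781 = 91,985.3595
Payments are at the start of each period, so multiply by (1+i).

C$91,985.36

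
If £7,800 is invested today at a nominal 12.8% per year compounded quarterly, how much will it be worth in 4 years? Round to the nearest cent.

£12,911.29

With 4 periods per year: i = 0.032, n = 16.
FV = PV·(1+i)^n = 7,800 × 1.655294 = 12,911.2937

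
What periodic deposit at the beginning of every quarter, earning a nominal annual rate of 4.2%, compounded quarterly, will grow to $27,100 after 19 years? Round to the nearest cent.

$232.36

Periodic rate i = 0.042/4 = 0.0105; n = 19 × 4 = 76 periods.
FV-annuity factor × (1+i) = 116.628334; PMT = 27100 / 116.628334 = 232.3621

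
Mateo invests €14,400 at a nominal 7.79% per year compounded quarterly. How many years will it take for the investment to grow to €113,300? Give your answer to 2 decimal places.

26.74 years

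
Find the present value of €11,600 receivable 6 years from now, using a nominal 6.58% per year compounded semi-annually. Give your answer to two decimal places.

With 2 periods per year: i = 0.0329, n = 12.
Discount factor = (1+0.0329)^(−12) = 0.678111; PV = 11,600 × 0.678111 = 7,866.0855

€7,866.09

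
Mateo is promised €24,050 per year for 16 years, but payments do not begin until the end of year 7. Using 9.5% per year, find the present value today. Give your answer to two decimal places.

€112,483.07

Value one period before first payment (t=6): 24050 × [1 − (1+0.095)^(−16)] / 0.095 = 24050 × 8.062260 = 193,897.3596
PV₀ = 193,897.3596 / (1+0.095)^6 = 193,897.3596 / 1.723791 = 112,483.0750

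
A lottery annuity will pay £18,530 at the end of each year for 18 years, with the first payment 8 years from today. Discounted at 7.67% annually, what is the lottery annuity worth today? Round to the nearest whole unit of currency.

£105,937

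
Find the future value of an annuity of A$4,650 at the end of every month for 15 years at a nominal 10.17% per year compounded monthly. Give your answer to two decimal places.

A$1,957,654.98

With 12 periods per year: i = 0.008475, n = 180.
FV = 4650 × [(1+0.008475)^180 − 1] / 0.008475 = 4650 × 421.001071 = 1,957,654.9801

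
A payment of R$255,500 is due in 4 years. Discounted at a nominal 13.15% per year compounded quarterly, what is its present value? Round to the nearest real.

i = 0.1315/4 = 0.032875 per quarter; n = 4·4 = 16.
PV = 255,500 / (1 + 0.032875)^16 = 255,500 / 1.677893 = 152,274.3142

R$152,274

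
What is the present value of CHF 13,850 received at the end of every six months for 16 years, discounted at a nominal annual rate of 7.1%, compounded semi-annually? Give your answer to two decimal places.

CHF 262,374.02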